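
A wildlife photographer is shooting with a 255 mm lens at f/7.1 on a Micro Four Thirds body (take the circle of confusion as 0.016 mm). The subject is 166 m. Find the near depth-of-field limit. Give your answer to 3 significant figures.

Hyperfocal distance H = f²/(N·c) + f = 255²/(7.1 × 0.016) + 255 = 65025/0.1136 + 255 ≈ 572658.2 mm ≈ 572.7 m.
Near limit Dn = s·(H − f)/(H + s − 2f) = 166000 × (572658.2 − 255) / (572658.2 + 166000 − 2 × 255) = 166000 × 572403.2 / 738148.2 ≈ 128726 mm ≈ 129 m.

129 m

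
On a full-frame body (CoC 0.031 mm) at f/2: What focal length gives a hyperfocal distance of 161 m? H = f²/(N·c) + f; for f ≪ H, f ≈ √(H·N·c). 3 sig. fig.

99.9 mm

From H = f²/(N·c) + f, with f ≪ H: f ≈ √(H·N·c) = √(161000 × 2 × 0.031) = √9982.0 ≈ 99.91 mm.
The +f correction barely moves this — solving exactly, f² + N·c·f − N·c·H = 0 ⇒ f = (−N·c + √((N·c)² + 4·N·c·H))/2 = (−0.062 + √39928)/2 ≈ 99.879 mm, so f ≈ 99.9 mm.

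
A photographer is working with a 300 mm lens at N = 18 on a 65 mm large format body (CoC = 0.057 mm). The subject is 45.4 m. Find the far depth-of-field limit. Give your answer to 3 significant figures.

93.4 m

Hyperfocal distance H = f²/(N·c) + f = 300²/(18 × 0.057) + 300 = 90000/1.026 + 300 ≈ 88019.3 mm ≈ 88.02 m.
Far limit Df = s·(H − f)/(H − s) = 45400 × (88019.3 − 300) / (88019.3 − 45400) = 45400 × 87719.3 / 42619.3 ≈ 93443 mm ≈ 93.4 m.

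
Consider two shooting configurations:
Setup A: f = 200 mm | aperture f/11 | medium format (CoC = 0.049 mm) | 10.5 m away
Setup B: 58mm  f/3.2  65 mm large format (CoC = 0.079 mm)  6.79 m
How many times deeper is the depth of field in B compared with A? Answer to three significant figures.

3.11

Setup A: H = 200²/(11×0.049) + 200 ≈ 74411.5 mm; DoF = Df − Dn = 12192.2 − 9220.3 ≈ 2971.9 mm.
Setup B: H = 58²/(3.2×0.079) + 58 ≈ 13365.0 mm; DoF = Df − Dn = 13742.2 − 4508.9 ≈ 9233.3 mm.
Ratio = 9233.3 / 2971.9 ≈ 3.11.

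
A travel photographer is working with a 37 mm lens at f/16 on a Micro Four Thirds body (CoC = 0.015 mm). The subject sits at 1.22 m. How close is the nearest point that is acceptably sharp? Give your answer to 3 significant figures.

Hyperfocal distance H = f²/(N·c) + f = 37²/(16 × 0.015) + 37 = 1369/0.24 + 37 ≈ 5741.2 mm ≈ 5.741 m.
Near limit Dn = s·(H − f)/(H + s − 2f) = 1220 × (5741.2 − 37) / (5741.2 + 1220 − 2 × 37) = 1220 × 5704.2 / 6887.2 ≈ 1010.4 mm ≈ 1.01 m.

1.01 m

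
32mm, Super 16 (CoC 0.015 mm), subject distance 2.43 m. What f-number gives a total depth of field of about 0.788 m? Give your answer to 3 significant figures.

Write h = H − f = f²/(N·c). The thin-lens limits are Dn = s·h/(h + (s−f)) and Df = s·h/(h − (s−f)), so DoF = Df − Dn = 2·s·(s−f)·h / (h² − (s−f)²).
That is a quadratic in h: DoF·h² − 2·s·(s−f)·h − DoF·(s−f)² = 0 ⇒ h = (s−f)·(s + √(s² + DoF²)) / DoF = 2398 × (2430 + √(2430² + 788²)) / 788 = 2398 × (2430 + 2554.57) / 788 ≈ 15169 mm.
Then N = f²/(c·h) = 32² / (0.015 × 15169) = 1024 / 227.53 ≈ 4.50.

f/4.50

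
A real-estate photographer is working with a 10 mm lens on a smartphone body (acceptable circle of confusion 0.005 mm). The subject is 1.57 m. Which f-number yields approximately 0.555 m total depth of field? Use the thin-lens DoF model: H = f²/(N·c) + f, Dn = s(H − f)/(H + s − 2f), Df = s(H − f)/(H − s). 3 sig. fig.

f/2.20

Write h = H − f = f²/(N·c). The thin-lens limits are Dn = s·h/(h + (s−f)) and Df = s·h/(h − (s−f)), so DoF = Df − Dn = 2·s·(s−f)·h / (h² − (s−f)²).
That is a quadratic in h: DoF·h² − 2·s·(s−f)·h − DoF·(s−f)² = 0 ⇒ h = (s−f)·(s + √(s² + DoF²)) / DoF = 1560 × (1570 + √(1570² + 555²)) / 555 = 1560 × (1570 + 1665.21) / 555 ≈ 9093.6 mm.
Then N = f²/(c·h) = 10² / (0.005 × 9093.6) = 100 / 45.468 ≈ 2.20.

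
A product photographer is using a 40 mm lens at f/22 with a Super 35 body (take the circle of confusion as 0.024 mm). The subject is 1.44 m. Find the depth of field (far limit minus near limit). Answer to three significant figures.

1.69 m

Hyperfocal distance H = f²/(N·c) + f = 40²/(22 × 0.024) + 40 = 1600/0.528 + 40 ≈ 3070.3 mm ≈ 3.070 m.
Near limit Dn = s·(H − f)/(H + s − 2f) = 1440 × (3070.3 − 40) / (3070.3 + 1440 − 2 × 40) = 1440 × 3030.3 / 4430.3 ≈ 985.0 mm.
Far limit Df = s·(H − f)/(H − s) = 1440 × (3070.3 − 40) / (3070.3 − 1440) = 1440 × 3030.3 / 1630.3 ≈ 2676.6 mm.
Depth of field = Df − Dn = 2676.6 − 985.0 ≈ 1691.6 mm ≈ 1.69 m.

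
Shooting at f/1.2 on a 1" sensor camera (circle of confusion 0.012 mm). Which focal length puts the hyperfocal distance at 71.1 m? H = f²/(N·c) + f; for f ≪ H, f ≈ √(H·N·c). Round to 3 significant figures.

32.0 mm

From H = f²/(N·c) + f, with f ≪ H: f ≈ √(H·N·c) = √(71100 × 1.2 × 0.012) = √1023.8 ≈ 32.00 mm.
The +f correction barely moves this — solving exactly, f² + N·c·f − N·c·H = 0 ⇒ f = (−N·c + √((N·c)² + 4·N·c·H))/2 = (−0.0144 + √4095.4)/2 ≈ 31.990 mm, so f ≈ 32.0 mm.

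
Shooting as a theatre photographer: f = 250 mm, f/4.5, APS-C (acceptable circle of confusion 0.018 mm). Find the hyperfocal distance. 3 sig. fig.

772 m

Hyperfocal distance H = f²/(N·c) + f = 250²/(4.5 × 0.018) + 250 = 62500/0.081 + 250 ≈ 771854.9 mm ≈ 772 m.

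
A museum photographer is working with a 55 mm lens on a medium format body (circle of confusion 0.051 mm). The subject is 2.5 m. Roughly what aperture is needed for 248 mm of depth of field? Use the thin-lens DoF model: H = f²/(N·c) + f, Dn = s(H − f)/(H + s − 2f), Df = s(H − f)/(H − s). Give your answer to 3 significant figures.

Write h = H − f = f²/(N·c). The thin-lens limits are Dn = s·h/(h + (s−f)) and Df = s·h/(h − (s−f)), so DoF = Df − Dn = 2·s·(s−f)·h / (h² − (s−f)²).
That is a quadratic in h: DoF·h² − 2·s·(s−f)·h − DoF·(s−f)² = 0 ⇒ h = (s−f)·(s + √(s² + DoF²)) / DoF = 2445 × (2500 + √(2500² + 248²)) / 248 = 2445 × (2500 + 2512.27) / 248 ≈ 49415 mm.
Then N = f²/(c·h) = 55² / (0.051 × 49415) = 3025 / 2520.2 ≈ 1.20.

f/1.20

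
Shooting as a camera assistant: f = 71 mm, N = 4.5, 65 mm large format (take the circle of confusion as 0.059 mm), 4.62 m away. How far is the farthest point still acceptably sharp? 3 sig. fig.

6.08 m

Hyperfocal distance H = f²/(N·c) + f = 71²/(4.5 × 0.059) + 71 = 5041/0.2655 + 71 ≈ 19057.8 mm ≈ 19.06 m.
Far limit Df = s·(H − f)/(H − s) = 4620 × (19057.8 − 71) / (19057.8 − 4620) = 4620 × 18986.8 / 14437.8 ≈ 6075.6 mm ≈ 6.08 m.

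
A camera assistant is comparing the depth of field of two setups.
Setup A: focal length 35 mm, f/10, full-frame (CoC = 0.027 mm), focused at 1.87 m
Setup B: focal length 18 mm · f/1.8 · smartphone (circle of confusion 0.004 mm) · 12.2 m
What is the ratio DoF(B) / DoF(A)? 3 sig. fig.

Setup A: H = 35²/(10×0.027) + 35 ≈ 4572.0 mm; DoF = Df − Dn = 3139.9 − 1331.5 ≈ 1808.4 mm.
Setup B: H = 18²/(1.8×0.004) + 18 ≈ 45018.0 mm; DoF = Df − Dn = 16728.6 − 9600.9 ≈ 7127.7 mm.
Ratio = 7127.7 / 1808.4 ≈ 3.94.

3.94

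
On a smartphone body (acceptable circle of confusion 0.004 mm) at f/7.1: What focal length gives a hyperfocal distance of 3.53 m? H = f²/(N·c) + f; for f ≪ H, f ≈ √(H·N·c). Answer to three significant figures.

10.0 mm

From H = f²/(N·c) + f, with f ≪ H: f ≈ √(H·N·c) = √(3530 × 7.1 × 0.004) = √100.25 ≈ 10.01 mm.
The +f correction barely moves this — solving exactly, f² + N·c·f − N·c·H = 0 ⇒ f = (−N·c + √((N·c)² + 4·N·c·H))/2 = (−0.0284 + √401.01)/2 ≈ 9.9984 mm, so f ≈ 10.0 mm.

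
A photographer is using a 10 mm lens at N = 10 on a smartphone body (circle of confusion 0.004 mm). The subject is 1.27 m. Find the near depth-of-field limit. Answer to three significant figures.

0.844 m

Hyperfocal distance H = f²/(N·c) + f = 10²/(10 × 0.004) + 10 = 100/0.04 + 10 ≈ 2510.0 mm ≈ 2.510 m.
Near limit Dn = s·(H − f)/(H + s − 2f) = 1270 × (2510.0 − 10) / (2510.0 + 1270 − 2 × 10) = 1270 × 2500.0 / 3760.0 ≈ 844.41 mm ≈ 0.844 m.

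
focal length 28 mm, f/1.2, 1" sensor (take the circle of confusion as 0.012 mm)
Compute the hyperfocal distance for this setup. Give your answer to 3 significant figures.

Hyperfocal distance H = f²/(N·c) + f = 28²/(1.2 × 0.012) + 28 = 784/0.0144 + 28 ≈ 54472.4 mm ≈ 54.5 m.

54.5 m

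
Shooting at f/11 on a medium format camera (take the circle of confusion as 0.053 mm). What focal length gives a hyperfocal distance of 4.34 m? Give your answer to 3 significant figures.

From H = f²/(N·c) + f, with f ≪ H: f ≈ √(H·N·c) = √(4340 × 11 × 0.053) = √2530.2 ≈ 50.30 mm.
Exact: f² + N·c·f − N·c·H = 0 ⇒ f = (−N·c + √((N·c)² + 4·N·c·H))/2 = (−0.583 + √10121)/2 ≈ 50.011 mm ≈ 50.0 mm.

50.0 mm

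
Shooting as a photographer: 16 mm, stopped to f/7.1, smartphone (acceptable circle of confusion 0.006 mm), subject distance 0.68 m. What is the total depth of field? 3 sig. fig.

152 mm

Hyperfocal distance H = f²/(N·c) + f = 16²/(7.1 × 0.006) + 16 = 256/0.0426 + 16 ≈ 6025.4 mm ≈ 6.025 m.
Near limit Dn = s·(H − f)/(H + s − 2f) = 680 × (6025.4 − 16) / (6025.4 + 680 − 2 × 16) = 680 × 6009.4 / 6673.4 ≈ 612.34 mm.
Far limit Df = s·(H − f)/(H − s) = 680 × (6025.4 − 16) / (6025.4 − 680) = 680 × 6009.4 / 5345.4 ≈ 764.47 mm.
Depth of field = Df − Dn = 764.47 − 612.34 ≈ 152.13 mm.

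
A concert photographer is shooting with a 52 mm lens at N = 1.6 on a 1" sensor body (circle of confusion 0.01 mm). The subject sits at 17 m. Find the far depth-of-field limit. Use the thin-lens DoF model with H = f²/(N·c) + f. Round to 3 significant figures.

Hyperfocal distance H = f²/(N·c) + f = 52²/(1.6 × 0.01) + 52 = 2704/0.016 + 52 ≈ 169052.0 mm ≈ 169.1 m.
Far limit Df = s·(H − f)/(H − s) = 17000 × (169052.0 − 52) / (169052.0 − 17000) = 17000 × 169000.0 / 152052.0 ≈ 18895 mm ≈ 18.9 m.

18.9 m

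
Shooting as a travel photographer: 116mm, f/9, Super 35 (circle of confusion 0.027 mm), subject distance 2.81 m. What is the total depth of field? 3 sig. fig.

Hyperfocal distance H = f²/(N·c) + f = 116²/(9 × 0.027) + 116 = 13456/0.243 + 116 ≈ 55490.5 mm ≈ 55.49 m.
Near limit Dn = s·(H − f)/(H + s − 2f) = 2810 × (55490.5 − 116) / (55490.5 + 2810 − 2 × 116) = 2810 × 55374.5 / 58068.5 ≈ 2679.63 mm.
Far limit Df = s·(H − f)/(H − s) = 2810 × (55490.5 − 116) / (55490.5 − 2810) = 2810 × 55374.5 / 52680.5 ≈ 2953.70 mm.
Depth of field = Df − Dn = 2953.70 − 2679.63 ≈ 274.07 mm.

274 mm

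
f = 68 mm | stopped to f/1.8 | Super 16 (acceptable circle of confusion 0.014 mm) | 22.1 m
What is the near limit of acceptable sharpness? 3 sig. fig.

Hyperfocal distance H = f²/(N·c) + f = 68²/(1.8 × 0.014) + 68 = 4624/0.0252 + 68 ≈ 183560.1 mm ≈ 183.6 m.
Near limit Dn = s·(H − f)/(H + s − 2f) = 22100 × (183560.1 − 68) / (183560.1 + 22100 − 2 × 68) = 22100 × 183492.1 / 205524.1 ≈ 19731 mm ≈ 19.7 m.

19.7 m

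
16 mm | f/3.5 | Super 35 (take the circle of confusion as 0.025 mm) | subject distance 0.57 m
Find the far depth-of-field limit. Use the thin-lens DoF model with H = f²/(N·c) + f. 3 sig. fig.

0.703 m

Hyperfocal distance H = f²/(N·c) + f = 16²/(3.5 × 0.025) + 16 = 256/0.0875 + 16 ≈ 2941.7 mm ≈ 2.942 m.
Far limit Df = s·(H − f)/(H − s) = 570 × (2941.7 − 16) / (2941.7 − 570) = 570 × 2925.7 / 2371.7 ≈ 703.14 mm ≈ 0.703 m.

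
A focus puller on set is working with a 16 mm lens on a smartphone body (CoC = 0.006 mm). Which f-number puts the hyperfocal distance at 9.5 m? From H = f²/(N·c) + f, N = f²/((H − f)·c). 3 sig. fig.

Rearrange H = f²/(N·c) + f for N: N = f² / ((H − f)·c).
N = 16² / ((9500 − 16) × 0.006) = 256 / 56.90 ≈ 4.50.

f/4.50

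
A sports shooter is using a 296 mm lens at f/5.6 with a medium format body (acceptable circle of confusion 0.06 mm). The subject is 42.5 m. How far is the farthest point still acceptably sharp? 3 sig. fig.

Hyperfocal distance H = f²/(N·c) + f = 296²/(5.6 × 0.06) + 296 = 87616/0.336 + 296 ≈ 261057.9 mm ≈ 261.1 m.
Far limit Df = s·(H − f)/(H − s) = 42500 × (261057.9 − 296) / (261057.9 − 42500) = 42500 × 260761.9 / 218557.9 ≈ 50707 mm ≈ 50.7 m.

50.7 m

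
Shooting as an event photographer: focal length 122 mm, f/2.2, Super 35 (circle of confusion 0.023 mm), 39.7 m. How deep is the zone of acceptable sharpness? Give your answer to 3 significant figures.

Hyperfocal distance H = f²/(N·c) + f = 122²/(2.2 × 0.023) + 122 = 14884/0.0506 + 122 ≈ 294272.2 mm ≈ 294.3 m.
Near limit Dn = s·(H − f)/(H + s − 2f) = 39700 × (294272.2 − 122) / (294272.2 + 39700 − 2 × 122) = 39700 × 294150.2 / 333728.2 ≈ 34992 mm.
Far limit Df = s·(H − f)/(H − s) = 39700 × (294272.2 − 122) / (294272.2 − 39700) = 39700 × 294150.2 / 254572.2 ≈ 45872 mm.
Depth of field = Df − Dn = 45872 − 34992 ≈ 10880 mm ≈ 10.9 m.

10.9 m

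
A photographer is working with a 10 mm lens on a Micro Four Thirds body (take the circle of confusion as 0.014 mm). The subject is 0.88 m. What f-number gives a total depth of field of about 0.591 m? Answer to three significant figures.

f/2.50

Write h = H − f = f²/(N·c). The thin-lens limits are Dn = s·h/(h + (s−f)) and Df = s·h/(h − (s−f)), so DoF = Df − Dn = 2·s·(s−f)·h / (h² − (s−f)²).
That is a quadratic in h: DoF·h² − 2·s·(s−f)·h − DoF·(s−f)² = 0 ⇒ h = (s−f)·(s + √(s² + DoF²)) / DoF = 870 × (880 + √(880² + 591²)) / 591 = 870 × (880 + 1060.04) / 591 ≈ 2855.9 mm.
Then N = f²/(c·h) = 10² / (0.014 × 2855.9) = 100 / 39.983 ≈ 2.50.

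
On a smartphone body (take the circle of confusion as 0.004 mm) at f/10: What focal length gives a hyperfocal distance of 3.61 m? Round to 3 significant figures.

12.0 mm

From H = f²/(N·c) + f, with f ≪ H: f ≈ √(H·N·c) = √(3610 × 10 × 0.004) = √144.40 ≈ 12.02 mm.
The +f correction barely moves this — solving exactly, f² + N·c·f − N·c·H = 0 ⇒ f = (−N·c + √((N·c)² + 4·N·c·H))/2 = (−0.04 + √577.60)/2 ≈ 11.997 mm, so f ≈ 12.0 mm.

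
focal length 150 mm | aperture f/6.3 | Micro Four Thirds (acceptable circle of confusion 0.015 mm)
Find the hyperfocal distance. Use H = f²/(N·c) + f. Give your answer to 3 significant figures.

238 m

Hyperfocal distance H = f²/(N·c) + f = 150²/(6.3 × 0.015) + 150 = 22500/0.0945 + 150 ≈ 238245.2 mm ≈ 238 m.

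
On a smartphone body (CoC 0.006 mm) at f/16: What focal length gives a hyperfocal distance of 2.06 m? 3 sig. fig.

14.0 mm

From H = f²/(N·c) + f, with f ≪ H: f ≈ √(H·N·c) = √(2060 × 16 × 0.006) = √197.76 ≈ 14.06 mm.
Exact: f² + N·c·f − N·c·H = 0 ⇒ f = (−N·c + √((N·c)² + 4·N·c·H))/2 = (−0.096 + √791.05)/2 ≈ 14.015 mm ≈ 14.0 mm.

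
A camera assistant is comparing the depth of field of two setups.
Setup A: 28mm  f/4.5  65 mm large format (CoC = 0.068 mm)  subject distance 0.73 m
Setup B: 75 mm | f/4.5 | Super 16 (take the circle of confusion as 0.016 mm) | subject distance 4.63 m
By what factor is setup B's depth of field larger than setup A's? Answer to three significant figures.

Setup A: H = 28²/(4.5×0.068) + 28 ≈ 2590.1 mm; DoF = Df − Dn = 1005.50 − 573.00 ≈ 432.50 mm.
Setup B: H = 75²/(4.5×0.016) + 75 ≈ 78200.0 mm; DoF = Df − Dn = 4916.66 − 4374.92 ≈ 541.74 mm.
Ratio = 541.74 / 432.50 ≈ 1.25.

1.25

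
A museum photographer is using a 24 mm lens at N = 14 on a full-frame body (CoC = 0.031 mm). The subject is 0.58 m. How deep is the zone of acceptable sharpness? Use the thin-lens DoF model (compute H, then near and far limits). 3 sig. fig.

0.589 m

Hyperfocal distance H = f²/(N·c) + f = 24²/(14 × 0.031) + 24 = 576/0.434 + 24 ≈ 1351.2 mm ≈ 1.351 m.
Near limit Dn = s·(H − f)/(H + s − 2f) = 580 × (1351.2 − 24) / (1351.2 + 580 − 2 × 24) = 580 × 1327.2 / 1883.2 ≈ 408.76 mm.
Far limit Df = s·(H − f)/(H − s) = 580 × (1351.2 − 24) / (1351.2 − 580) = 580 × 1327.2 / 771.2 ≈ 998.16 mm.
Depth of field = Df − Dn = 998.16 − 408.76 ≈ 589.40 mm ≈ 0.589 m.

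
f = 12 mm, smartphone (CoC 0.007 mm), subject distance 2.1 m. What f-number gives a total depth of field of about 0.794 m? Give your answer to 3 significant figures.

f/1.80

Write h = H − f = f²/(N·c). The thin-lens limits are Dn = s·h/(h + (s−f)) and Df = s·h/(h − (s−f)), so DoF = Df − Dn = 2·s·(s−f)·h / (h² − (s−f)²).
That is a quadratic in h: DoF·h² − 2·s·(s−f)·h − DoF·(s−f)² = 0 ⇒ h = (s−f)·(s + √(s² + DoF²)) / DoF = 2088 × (2100 + √(2100² + 794²)) / 794 = 2088 × (2100 + 2245.09) / 794 ≈ 11426 mm.
Then N = f²/(c·h) = 12² / (0.007 × 11426) = 144 / 79.985 ≈ 1.80.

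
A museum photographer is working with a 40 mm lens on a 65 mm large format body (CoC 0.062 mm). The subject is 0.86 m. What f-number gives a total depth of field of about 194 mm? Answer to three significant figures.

f/3.51

Write h = H − f = f²/(N·c). The thin-lens limits are Dn = s·h/(h + (s−f)) and Df = s·h/(h − (s−f)), so DoF = Df − Dn = 2·s·(s−f)·h / (h² − (s−f)²).
That is a quadratic in h: DoF·h² − 2·s·(s−f)·h − DoF·(s−f)² = 0 ⇒ h = (s−f)·(s + √(s² + DoF²)) / DoF = 820 × (860 + √(860² + 194²)) / 194 = 820 × (860 + 881.610) / 194 ≈ 7361.4 mm.
Then N = f²/(c·h) = 40² / (0.062 × 7361.4) = 1600 / 456.41 ≈ 3.51.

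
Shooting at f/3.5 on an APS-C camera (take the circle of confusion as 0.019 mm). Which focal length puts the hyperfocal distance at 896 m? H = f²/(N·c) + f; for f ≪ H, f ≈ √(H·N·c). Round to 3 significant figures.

244 mm

From H = f²/(N·c) + f, with f ≪ H: f ≈ √(H·N·c) = √(896000 × 3.5 × 0.019) = √59584 ≈ 244.1 mm.
The +f correction barely moves this — solving exactly, f² + N·c·f − N·c·H = 0 ⇒ f = (−N·c + √((N·c)² + 4·N·c·H))/2 = (−0.0665 + √238336)/2 ≈ 244.07 mm, so f ≈ 244 mm.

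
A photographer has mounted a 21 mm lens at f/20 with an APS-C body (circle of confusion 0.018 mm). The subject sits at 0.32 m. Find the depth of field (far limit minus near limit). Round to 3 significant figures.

166 mm

Hyperfocal distance H = f²/(N·c) + f = 21²/(20 × 0.018) + 21 = 441/0.36 + 21 ≈ 1246.0 mm ≈ 1.246 m.
Near limit Dn = s·(H − f)/(H + s − 2f) = 320 × (1246.0 − 21) / (1246.0 + 320 − 2 × 21) = 320 × 1225.0 / 1524.0 ≈ 257.22 mm.
Far limit Df = s·(H − f)/(H − s) = 320 × (1246.0 − 21) / (1246.0 − 320) = 320 × 1225.0 / 926.0 ≈ 423.33 mm.
Depth of field = Df − Dn = 423.33 − 257.22 ≈ 166.11 mm.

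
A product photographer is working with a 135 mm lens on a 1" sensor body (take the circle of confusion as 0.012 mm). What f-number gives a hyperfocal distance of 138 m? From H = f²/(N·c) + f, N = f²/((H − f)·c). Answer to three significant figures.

f/11

Rearrange H = f²/(N·c) + f for N: N = f² / ((H − f)·c).
N = 135² / ((138000 − 135) × 0.012) = 18225 / 1654 ≈ 11.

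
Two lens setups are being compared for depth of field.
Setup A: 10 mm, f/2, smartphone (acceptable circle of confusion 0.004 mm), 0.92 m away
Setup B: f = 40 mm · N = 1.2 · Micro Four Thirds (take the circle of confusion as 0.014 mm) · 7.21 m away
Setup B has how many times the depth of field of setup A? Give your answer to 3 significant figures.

Setup A: H = 10²/(2×0.004) + 10 ≈ 12510.0 mm; DoF = Df − Dn = 992.23 − 857.57 ≈ 134.66 mm.
Setup B: H = 40²/(1.2×0.014) + 40 ≈ 95278.1 mm; DoF = Df − Dn = 7797.0 − 6705.2 ≈ 1091.8 mm.
Ratio = 1091.8 / 134.66 ≈ 8.11.

8.11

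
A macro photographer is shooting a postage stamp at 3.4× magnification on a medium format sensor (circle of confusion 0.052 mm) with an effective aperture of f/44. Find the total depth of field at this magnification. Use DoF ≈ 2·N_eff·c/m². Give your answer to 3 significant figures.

At magnification m, DoF ≈ 2·N_eff·c/m² = 2 × 44 × 0.052 / 3.4² = 4.576 / 11.56 ≈ 0.396 mm.

0.396 mm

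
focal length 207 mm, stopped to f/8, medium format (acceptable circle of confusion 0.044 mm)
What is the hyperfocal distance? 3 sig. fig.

122 m

Hyperfocal distance H = f²/(N·c) + f = 207²/(8 × 0.044) + 207 = 42849/0.352 + 207 ≈ 121937.1 mm ≈ 122 m.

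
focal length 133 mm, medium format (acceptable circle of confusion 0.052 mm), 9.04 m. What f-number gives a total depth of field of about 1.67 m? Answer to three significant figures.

f/3.50

Write h = H − f = f²/(N·c). The thin-lens limits are Dn = s·h/(h + (s−f)) and Df = s·h/(h − (s−f)), so DoF = Df − Dn = 2·s·(s−f)·h / (h² − (s−f)²).
That is a quadratic in h: DoF·h² − 2·s·(s−f)·h − DoF·(s−f)² = 0 ⇒ h = (s−f)·(s + √(s² + DoF²)) / DoF = 8907 × (9040 + √(9040² + 1670²)) / 1670 = 8907 × (9040 + 9192.96) / 1670 ≈ 97246 mm.
Then N = f²/(c·h) = 133² / (0.052 × 97246) = 17689 / 5056.8 ≈ 3.50.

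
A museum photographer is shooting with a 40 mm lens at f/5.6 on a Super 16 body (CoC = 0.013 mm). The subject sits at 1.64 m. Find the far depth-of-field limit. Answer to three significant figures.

Hyperfocal distance H = f²/(N·c) + f = 40²/(5.6 × 0.013) + 40 = 1600/0.0728 + 40 ≈ 22018.0 mm ≈ 22.02 m.
Far limit Df = s·(H − f)/(H − s) = 1640 × (22018.0 − 40) / (22018.0 − 1640) = 1640 × 21978.0 / 20378.0 ≈ 1768.8 mm ≈ 1.77 m.

1.77 m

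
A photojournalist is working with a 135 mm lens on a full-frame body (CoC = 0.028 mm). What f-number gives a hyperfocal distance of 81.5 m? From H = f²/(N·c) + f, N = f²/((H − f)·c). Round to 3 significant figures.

f/8

Rearrange H = f²/(N·c) + f for N: N = f² / ((H − f)·c).
N = 135² / ((81500 − 135) × 0.028) = 18225 / 2278 ≈ 8.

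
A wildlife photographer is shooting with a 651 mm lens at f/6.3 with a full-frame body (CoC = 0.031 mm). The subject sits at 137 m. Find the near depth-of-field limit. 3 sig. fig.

129 m

Hyperfocal distance H = f²/(N·c) + f = 651²/(6.3 × 0.031) + 651 = 423801/0.1953 + 651 ≈ 2170651.0 mm ≈ 2171 m.
Near limit Dn = s·(H − f)/(H + s − 2f) = 137000 × (2170651.0 − 651) / (2170651.0 + 137000 − 2 × 651) = 137000 × 2170000.0 / 2306349.0 ≈ 128901 mm ≈ 129 m.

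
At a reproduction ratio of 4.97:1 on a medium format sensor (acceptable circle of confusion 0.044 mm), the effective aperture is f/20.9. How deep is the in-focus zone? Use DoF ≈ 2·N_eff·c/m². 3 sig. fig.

0.0745 mm

At magnification m, DoF ≈ 2·N_eff·c/m² = 2 × 20.9 × 0.044 / 4.97² = 1.839 / 24.7 ≈ 0.0745 mm.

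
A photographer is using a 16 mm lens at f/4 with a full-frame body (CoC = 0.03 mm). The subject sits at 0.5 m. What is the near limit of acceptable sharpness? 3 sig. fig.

Hyperfocal distance H = f²/(N·c) + f = 16²/(4 × 0.03) + 16 = 256/0.12 + 16 ≈ 2149.3 mm ≈ 2.149 m.
Near limit Dn = s·(H − f)/(H + s − 2f) = 500 × (2149.3 − 16) / (2149.3 + 500 − 2 × 16) = 500 × 2133.3 / 2617.3 ≈ 407.54 mm.

408 mm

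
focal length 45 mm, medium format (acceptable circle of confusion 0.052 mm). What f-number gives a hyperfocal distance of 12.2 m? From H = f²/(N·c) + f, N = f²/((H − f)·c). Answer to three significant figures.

f/3.20

Rearrange H = f²/(N·c) + f for N: N = f² / ((H − f)·c).
N = 45² / ((12200 − 45) × 0.052) = 2025 / 632.1 ≈ 3.20.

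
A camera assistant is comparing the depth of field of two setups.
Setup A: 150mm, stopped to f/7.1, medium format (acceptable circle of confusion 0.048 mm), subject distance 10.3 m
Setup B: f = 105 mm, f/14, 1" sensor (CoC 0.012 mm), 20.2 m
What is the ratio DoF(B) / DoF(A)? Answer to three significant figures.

4.21

Setup A: H = 150²/(7.1×0.048) + 150 ≈ 66171.1 mm; DoF = Df − Dn = 12171.2 − 8927.5 ≈ 3243.7 mm.
Setup B: H = 105²/(14×0.012) + 105 ≈ 65730.0 mm; DoF = Df − Dn = 29115 − 15465 ≈ 13650 mm.
Ratio = 13650 / 3243.7 ≈ 4.21.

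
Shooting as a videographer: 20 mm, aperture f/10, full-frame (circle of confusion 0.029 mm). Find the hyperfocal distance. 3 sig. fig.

1.40 m

Hyperfocal distance H = f²/(N·c) + f = 20²/(10 × 0.029) + 20 = 400/0.29 + 20 ≈ 1399.3 mm ≈ 1.40 m.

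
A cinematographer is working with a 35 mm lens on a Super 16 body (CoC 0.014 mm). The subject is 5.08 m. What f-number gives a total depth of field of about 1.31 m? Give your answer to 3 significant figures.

f/2.20

Write h = H − f = f²/(N·c). The thin-lens limits are Dn = s·h/(h + (s−f)) and Df = s·h/(h − (s−f)), so DoF = Df − Dn = 2·s·(s−f)·h / (h² − (s−f)²).
That is a quadratic in h: DoF·h² − 2·s·(s−f)·h − DoF·(s−f)² = 0 ⇒ h = (s−f)·(s + √(s² + DoF²)) / DoF = 5045 × (5080 + √(5080² + 1310²)) / 1310 = 5045 × (5080 + 5246.19) / 1310 ≈ 39768 mm.
Then N = f²/(c·h) = 35² / (0.014 × 39768) = 1225 / 556.75 ≈ 2.20.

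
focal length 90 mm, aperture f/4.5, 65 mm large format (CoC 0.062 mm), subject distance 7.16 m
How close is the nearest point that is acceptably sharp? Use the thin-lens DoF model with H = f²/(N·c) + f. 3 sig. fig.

5.76 m

Hyperfocal distance H = f²/(N·c) + f = 90²/(4.5 × 0.062) + 90 = 8100/0.279 + 90 ≈ 29122.3 mm ≈ 29.12 m.
Near limit Dn = s·(H − f)/(H + s − 2f) = 7160 × (29122.3 − 90) / (29122.3 + 7160 − 2 × 90) = 7160 × 29032.3 / 36102.3 ≈ 5757.8 mm ≈ 5.76 m.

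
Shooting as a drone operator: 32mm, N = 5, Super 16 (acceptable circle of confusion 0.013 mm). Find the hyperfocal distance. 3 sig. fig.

Hyperfocal distance H = f²/(N·c) + f = 32²/(5 × 0.013) + 32 = 1024/0.065 + 32 ≈ 15785.8 mm ≈ 15.8 m.

15.8 m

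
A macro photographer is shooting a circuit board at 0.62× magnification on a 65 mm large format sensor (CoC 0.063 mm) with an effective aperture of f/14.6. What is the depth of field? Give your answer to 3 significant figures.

4.79 mm

At magnification m, DoF ≈ 2·N_eff·c/m² = 2 × 14.6 × 0.063 / 0.62² = 1.84 / 0.3844 ≈ 4.79 mm.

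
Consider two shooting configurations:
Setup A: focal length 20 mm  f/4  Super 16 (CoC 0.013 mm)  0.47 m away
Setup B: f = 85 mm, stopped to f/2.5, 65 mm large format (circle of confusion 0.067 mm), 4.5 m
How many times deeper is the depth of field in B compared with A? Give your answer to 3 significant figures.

16.9

Setup A: H = 20²/(4×0.013) + 20 ≈ 7712.3 mm; DoF = Df − Dn = 499.203 − 444.025 ≈ 55.178 mm.
Setup B: H = 85²/(2.5×0.067) + 85 ≈ 43219.3 mm; DoF = Df − Dn = 5013.12 − 4082.17 ≈ 930.95 mm.
Ratio = 930.95 / 55.178 ≈ 16.9.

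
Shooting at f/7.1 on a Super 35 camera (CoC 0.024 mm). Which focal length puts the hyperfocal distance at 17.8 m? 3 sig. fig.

From H = f²/(N·c) + f, with f ≪ H: f ≈ √(H·N·c) = √(17800 × 7.1 × 0.024) = √3033.1 ≈ 55.07 mm.
Exact: f² + N·c·f − N·c·H = 0 ⇒ f = (−N·c + √((N·c)² + 4·N·c·H))/2 = (−0.1704 + √12133)/2 ≈ 54.989 mm ≈ 55.0 mm.

55.0 mm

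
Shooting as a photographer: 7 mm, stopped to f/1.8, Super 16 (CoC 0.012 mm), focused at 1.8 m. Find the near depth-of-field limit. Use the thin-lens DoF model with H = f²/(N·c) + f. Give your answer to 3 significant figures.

1.01 m

Hyperfocal distance H = f²/(N·c) + f = 7²/(1.8 × 0.012) + 7 = 49/0.0216 + 7 ≈ 2275.5 mm ≈ 2.276 m.
Near limit Dn = s·(H − f)/(H + s − 2f) = 1800 × (2275.5 − 7) / (2275.5 + 1800 − 2 × 7) = 1800 × 2268.5 / 4061.5 ≈ 1005.4 mm ≈ 1.01 m.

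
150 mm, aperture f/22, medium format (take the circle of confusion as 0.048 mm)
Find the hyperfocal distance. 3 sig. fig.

21.5 m

Hyperfocal distance H = f²/(N·c) + f = 150²/(22 × 0.048) + 150 = 22500/1.056 + 150 ≈ 21456.8 mm ≈ 21.5 m.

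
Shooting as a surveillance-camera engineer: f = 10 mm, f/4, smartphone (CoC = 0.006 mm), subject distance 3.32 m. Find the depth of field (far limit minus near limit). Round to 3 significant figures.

Hyperfocal distance H = f²/(N·c) + f = 10²/(4 × 0.006) + 10 = 100/0.024 + 10 ≈ 4176.7 mm ≈ 4.177 m.
Near limit Dn = s·(H − f)/(H + s − 2f) = 3320 × (4176.7 − 10) / (4176.7 + 3320 − 2 × 10) = 3320 × 4166.7 / 7476.7 ≈ 1850 mm.
Far limit Df = s·(H − f)/(H − s) = 3320 × (4176.7 − 10) / (4176.7 − 3320) = 3320 × 4166.7 / 856.7 ≈ 16148 mm.
Depth of field = Df − Dn = 16148 − 1850 ≈ 14298 mm ≈ 14.3 m.

14.3 m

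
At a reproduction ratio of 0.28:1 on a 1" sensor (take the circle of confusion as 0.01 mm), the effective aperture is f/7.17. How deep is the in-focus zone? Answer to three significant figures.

1.83 mm

At magnification m, DoF ≈ 2·N_eff·c/m² = 2 × 7.17 × 0.01 / 0.28² = 0.1434 / 0.0784 ≈ 1.83 mm.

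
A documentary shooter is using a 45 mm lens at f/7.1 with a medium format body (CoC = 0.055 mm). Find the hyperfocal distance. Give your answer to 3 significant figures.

Hyperfocal distance H = f²/(N·c) + f = 45²/(7.1 × 0.055) + 45 = 2025/0.3905 + 45 ≈ 5230.7 mm ≈ 5.23 m.

5.23 m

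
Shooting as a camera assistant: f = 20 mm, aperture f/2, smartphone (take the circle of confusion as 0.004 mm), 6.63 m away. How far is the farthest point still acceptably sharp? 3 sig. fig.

Hyperfocal distance H = f²/(N·c) + f = 20²/(2 × 0.004) + 20 = 400/0.008 + 20 ≈ 50020.0 mm ≈ 50.02 m.
Far limit Df = s·(H − f)/(H − s) = 6630 × (50020.0 − 20) / (50020.0 − 6630) = 6630 × 50000.0 / 43390.0 ≈ 7640.0 mm ≈ 7.64 m.

7.64 m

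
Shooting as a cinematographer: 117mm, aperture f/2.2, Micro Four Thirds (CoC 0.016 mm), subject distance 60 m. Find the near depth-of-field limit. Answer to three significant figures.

52.0 m

Hyperfocal distance H = f²/(N·c) + f = 117²/(2.2 × 0.016) + 117 = 13689/0.0352 + 117 ≈ 389009.0 mm ≈ 389.0 m.
Near limit Dn = s·(H − f)/(H + s − 2f) = 60000 × (389009.0 − 117) / (389009.0 + 60000 − 2 × 117) = 60000 × 388892.0 / 448775.0 ≈ 51994 mm ≈ 52.0 m.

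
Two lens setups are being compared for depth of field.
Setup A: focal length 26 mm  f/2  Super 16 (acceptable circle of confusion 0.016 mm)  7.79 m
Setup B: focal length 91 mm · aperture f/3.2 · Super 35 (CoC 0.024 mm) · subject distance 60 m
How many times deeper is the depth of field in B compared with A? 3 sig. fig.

Setup A: H = 26²/(2×0.016) + 26 ≈ 21151.0 mm; DoF = Df − Dn = 12316.7 − 5696.4 ≈ 6620.3 mm.
Setup B: H = 91²/(3.2×0.024) + 91 ≈ 107916.5 mm; DoF = Df − Dn = 135017 − 38570 ≈ 96447 mm.
Ratio = 96447 / 6620.3 ≈ 14.6.

14.6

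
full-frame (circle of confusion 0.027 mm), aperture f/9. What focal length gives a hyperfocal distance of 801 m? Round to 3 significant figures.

From H = f²/(N·c) + f, with f ≪ H: f ≈ √(H·N·c) = √(801000 × 9 × 0.027) = √194643 ≈ 441.2 mm.
The +f correction barely moves this — solving exactly, f² + N·c·f − N·c·H = 0 ⇒ f = (−N·c + √((N·c)² + 4·N·c·H))/2 = (−0.243 + √778572)/2 ≈ 441.06 mm, so f ≈ 441 mm.

441 mm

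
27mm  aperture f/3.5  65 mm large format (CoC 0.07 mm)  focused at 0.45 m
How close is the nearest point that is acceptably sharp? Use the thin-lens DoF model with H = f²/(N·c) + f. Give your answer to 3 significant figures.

394 mm

Hyperfocal distance H = f²/(N·c) + f = 27²/(3.5 × 0.07) + 27 = 729/0.245 + 27 ≈ 3002.5 mm ≈ 3.003 m.
Near limit Dn = s·(H − f)/(H + s − 2f) = 450 × (3002.5 − 27) / (3002.5 + 450 − 2 × 27) = 450 × 2975.5 / 3398.5 ≈ 393.99 mm.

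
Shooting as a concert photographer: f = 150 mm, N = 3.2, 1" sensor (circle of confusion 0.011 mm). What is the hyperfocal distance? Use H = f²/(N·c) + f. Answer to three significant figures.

Hyperfocal distance H = f²/(N·c) + f = 150²/(3.2 × 0.011) + 150 = 22500/0.0352 + 150 ≈ 639354.5 mm ≈ 639 m.

639 m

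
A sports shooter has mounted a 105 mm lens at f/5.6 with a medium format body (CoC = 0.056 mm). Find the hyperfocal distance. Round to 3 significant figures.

35.3 m

Hyperfocal distance H = f²/(N·c) + f = 105²/(5.6 × 0.056) + 105 = 11025/0.3136 + 105 ≈ 35261.2 mm ≈ 35.3 m.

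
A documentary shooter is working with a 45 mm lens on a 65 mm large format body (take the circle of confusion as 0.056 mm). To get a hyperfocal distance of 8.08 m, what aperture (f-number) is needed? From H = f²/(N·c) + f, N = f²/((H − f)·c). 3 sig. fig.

Rearrange H = f²/(N·c) + f for N: N = f² / ((H − f)·c).
N = 45² / ((8080 − 45) × 0.056) = 2025 / 450.0 ≈ 4.50.

f/4.50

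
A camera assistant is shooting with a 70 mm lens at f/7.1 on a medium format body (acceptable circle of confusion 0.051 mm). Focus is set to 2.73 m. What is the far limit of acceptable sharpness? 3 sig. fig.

Hyperfocal distance H = f²/(N·c) + f = 70²/(7.1 × 0.051) + 70 = 4900/0.3621 + 70 ≈ 13602.2 mm ≈ 13.60 m.
Far limit Df = s·(H − f)/(H − s) = 2730 × (13602.2 − 70) / (13602.2 − 2730) = 2730 × 13532.2 / 10872.2 ≈ 3397.9 mm ≈ 3.40 m.

3.40 m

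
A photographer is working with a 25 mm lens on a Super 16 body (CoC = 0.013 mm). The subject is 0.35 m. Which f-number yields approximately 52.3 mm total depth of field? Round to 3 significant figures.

f/11

Write h = H − f = f²/(N·c). The thin-lens limits are Dn = s·h/(h + (s−f)) and Df = s·h/(h − (s−f)), so DoF = Df − Dn = 2·s·(s−f)·h / (h² − (s−f)²).
That is a quadratic in h: DoF·h² − 2·s·(s−f)·h − DoF·(s−f)² = 0 ⇒ h = (s−f)·(s + √(s² + DoF²)) / DoF = 325 × (350 + √(350² + 52.3²)) / 52.3 = 325 × (350 + 353.886) / 52.3 ≈ 4374.1 mm.
Then N = f²/(c·h) = 25² / (0.013 × 4374.1) = 625 / 56.863 ≈ 11.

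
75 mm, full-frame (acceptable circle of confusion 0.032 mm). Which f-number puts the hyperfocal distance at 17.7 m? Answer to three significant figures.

Rearrange H = f²/(N·c) + f for N: N = f² / ((H − f)·c).
N = 75² / ((17700 − 75) × 0.032) = 5625 / 564.0 ≈ 9.97.

f/9.97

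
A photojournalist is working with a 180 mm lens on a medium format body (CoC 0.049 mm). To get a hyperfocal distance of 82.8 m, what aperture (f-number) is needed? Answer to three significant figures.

Rearrange H = f²/(N·c) + f for N: N = f² / ((H − f)·c).
N = 180² / ((82800 − 180) × 0.049) = 32400 / 4048 ≈ 8.

f/8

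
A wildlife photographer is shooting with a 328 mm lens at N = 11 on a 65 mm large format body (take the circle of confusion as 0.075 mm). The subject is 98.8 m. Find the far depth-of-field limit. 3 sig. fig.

403 m

Hyperfocal distance H = f²/(N·c) + f = 328²/(11 × 0.075) + 328 = 107584/0.825 + 328 ≈ 130732.8 mm ≈ 130.7 m.
Far limit Df = s·(H − f)/(H − s) = 98800 × (130732.8 − 328) / (130732.8 − 98800) = 98800 × 130404.8 / 31932.8 ≈ 403472 mm ≈ 403 m.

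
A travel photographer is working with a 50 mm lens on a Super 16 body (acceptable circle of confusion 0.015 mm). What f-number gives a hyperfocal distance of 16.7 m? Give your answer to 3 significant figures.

f/10

Rearrange H = f²/(N·c) + f for N: N = f² / ((H − f)·c).
N = 50² / ((16700 − 50) × 0.015) = 2500 / 249.8 ≈ 10.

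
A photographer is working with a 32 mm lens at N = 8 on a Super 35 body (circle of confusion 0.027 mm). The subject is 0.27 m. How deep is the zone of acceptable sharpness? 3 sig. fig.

Hyperfocal distance H = f²/(N·c) + f = 32²/(8 × 0.027) + 32 = 1024/0.216 + 32 ≈ 4772.7 mm ≈ 4.773 m.
Near limit Dn = s·(H − f)/(H + s − 2f) = 270 × (4772.7 − 32) / (4772.7 + 270 − 2 × 32) = 270 × 4740.7 / 4978.7 ≈ 257.093 mm.
Far limit Df = s·(H − f)/(H − s) = 270 × (4772.7 − 32) / (4772.7 − 270) = 270 × 4740.7 / 4502.7 ≈ 284.271 mm.
Depth of field = Df − Dn = 284.271 − 257.093 ≈ 27.178 mm.

27.2 mm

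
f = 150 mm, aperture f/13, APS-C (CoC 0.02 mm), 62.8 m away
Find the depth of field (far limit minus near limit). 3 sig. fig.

Hyperfocal distance H = f²/(N·c) + f = 150²/(13 × 0.02) + 150 = 22500/0.26 + 150 ≈ 86688.5 mm ≈ 86.69 m.
Near limit Dn = s·(H − f)/(H + s − 2f) = 62800 × (86688.5 − 150) / (86688.5 + 62800 − 2 × 150) = 62800 × 86538.5 / 149188.5 ≈ 36428 mm.
Far limit Df = s·(H − f)/(H − s) = 62800 × (86688.5 − 150) / (86688.5 − 62800) = 62800 × 86538.5 / 23888.5 ≈ 227500 mm.
Depth of field = Df − Dn = 227500 − 36428 ≈ 191072 mm ≈ 191 m.

191 m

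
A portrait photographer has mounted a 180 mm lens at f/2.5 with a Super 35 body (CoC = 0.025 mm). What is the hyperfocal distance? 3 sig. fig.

Hyperfocal distance H = f²/(N·c) + f = 180²/(2.5 × 0.025) + 180 = 32400/0.0625 + 180 ≈ 518580.0 mm ≈ 519 m.

519 m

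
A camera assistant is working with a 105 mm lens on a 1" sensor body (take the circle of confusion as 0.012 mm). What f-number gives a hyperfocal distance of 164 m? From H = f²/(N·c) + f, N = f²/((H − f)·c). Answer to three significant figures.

f/5.61

Rearrange H = f²/(N·c) + f for N: N = f² / ((H − f)·c).
N = 105² / ((164000 − 105) × 0.012) = 11025 / 1967 ≈ 5.61.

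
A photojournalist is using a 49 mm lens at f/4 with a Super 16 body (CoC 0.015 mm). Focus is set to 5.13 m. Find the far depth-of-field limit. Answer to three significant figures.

Hyperfocal distance H = f²/(N·c) + f = 49²/(4 × 0.015) + 49 = 2401/0.06 + 49 ≈ 40065.7 mm ≈ 40.07 m.
Far limit Df = s·(H − f)/(H − s) = 5130 × (40065.7 − 49) / (40065.7 − 5130) = 5130 × 40016.7 / 34935.7 ≈ 5876.1 mm ≈ 5.88 m.

5.88 m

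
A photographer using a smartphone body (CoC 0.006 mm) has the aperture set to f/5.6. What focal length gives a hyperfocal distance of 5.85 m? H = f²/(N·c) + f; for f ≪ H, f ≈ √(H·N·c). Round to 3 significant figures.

14.0 mm

From H = f²/(N·c) + f, with f ≪ H: f ≈ √(H·N·c) = √(5850 × 5.6 × 0.006) = √196.56 ≈ 14.02 mm.
The +f correction barely moves this — solving exactly, f² + N·c·f − N·c·H = 0 ⇒ f = (−N·c + √((N·c)² + 4·N·c·H))/2 = (−0.0336 + √786.24)/2 ≈ 14.003 mm, so f ≈ 14.0 mm.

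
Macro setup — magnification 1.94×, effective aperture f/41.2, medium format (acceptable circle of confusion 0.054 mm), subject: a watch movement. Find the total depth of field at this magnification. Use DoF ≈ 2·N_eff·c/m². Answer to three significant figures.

At magnification m, DoF ≈ 2·N_eff·c/m² = 2 × 41.2 × 0.054 / 1.94² = 4.45 / 3.764 ≈ 1.18 mm.

1.18 mm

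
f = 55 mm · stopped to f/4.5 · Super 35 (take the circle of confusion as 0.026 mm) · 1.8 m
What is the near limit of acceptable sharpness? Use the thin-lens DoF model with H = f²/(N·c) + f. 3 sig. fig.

1.69 m

Hyperfocal distance H = f²/(N·c) + f = 55²/(4.5 × 0.026) + 55 = 3025/0.117 + 55 ≈ 25909.7 mm ≈ 25.91 m.
Near limit Dn = s·(H − f)/(H + s − 2f) = 1800 × (25909.7 − 55) / (25909.7 + 1800 − 2 × 55) = 1800 × 25854.7 / 27599.7 ≈ 1686.2 mm ≈ 1.69 m.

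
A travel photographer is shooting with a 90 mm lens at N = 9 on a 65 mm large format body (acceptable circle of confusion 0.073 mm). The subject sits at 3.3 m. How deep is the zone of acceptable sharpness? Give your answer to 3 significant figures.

1.84 m

Hyperfocal distance H = f²/(N·c) + f = 90²/(9 × 0.073) + 90 = 8100/0.657 + 90 ≈ 12418.8 mm ≈ 12.42 m.
Near limit Dn = s·(H − f)/(H + s − 2f) = 3300 × (12418.8 − 90) / (12418.8 + 3300 − 2 × 90) = 3300 × 12328.8 / 15538.8 ≈ 2618.3 mm.
Far limit Df = s·(H − f)/(H − s) = 3300 × (12418.8 − 90) / (12418.8 − 3300) = 3300 × 12328.8 / 9118.8 ≈ 4461.7 mm.
Depth of field = Df − Dn = 4461.7 − 2618.3 ≈ 1843.4 mm ≈ 1.84 m.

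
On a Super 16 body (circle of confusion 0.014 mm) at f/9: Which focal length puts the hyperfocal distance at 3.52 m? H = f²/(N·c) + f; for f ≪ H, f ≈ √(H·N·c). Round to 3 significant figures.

From H = f²/(N·c) + f, with f ≪ H: f ≈ √(H·N·c) = √(3520 × 9 × 0.014) = √443.52 ≈ 21.06 mm.
Exact: f² + N·c·f − N·c·H = 0 ⇒ f = (−N·c + √((N·c)² + 4·N·c·H))/2 = (−0.126 + √1774.1)/2 ≈ 20.997 mm ≈ 21.0 mm.

21.0 mm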